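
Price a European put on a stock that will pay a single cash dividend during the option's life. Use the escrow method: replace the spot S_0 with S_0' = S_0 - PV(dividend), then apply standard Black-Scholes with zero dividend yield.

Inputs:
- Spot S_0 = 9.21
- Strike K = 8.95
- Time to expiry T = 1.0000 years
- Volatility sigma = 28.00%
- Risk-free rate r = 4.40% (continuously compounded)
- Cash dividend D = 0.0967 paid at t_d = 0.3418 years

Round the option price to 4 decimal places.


Answer: Price = 0.7333

Derivation:
PV(D) = D * exp(-r * t_d) = 0.0967 * 0.98507332 = 0.09525659
S_0' = S_0 - PV(D) = 9.2100 - 0.09525659 = 9.11474341
d1 = (ln(S_0'/K) + (r + sigma^2/2)*T) / (sigma*sqrt(T)) = 0.36228473
d2 = d1 - sigma*sqrt(T) = 0.08228473
exp(-rT) = 0.95695396
N(-d1) = 0.35856963; N(-d2) = 0.46721015
P = K * exp(-rT) * N(-d2) - S_0' * N(-d1) = 8.9500 * 0.95695396 * 0.46721015 - 9.11474341 * 0.35856963 = 0.7333


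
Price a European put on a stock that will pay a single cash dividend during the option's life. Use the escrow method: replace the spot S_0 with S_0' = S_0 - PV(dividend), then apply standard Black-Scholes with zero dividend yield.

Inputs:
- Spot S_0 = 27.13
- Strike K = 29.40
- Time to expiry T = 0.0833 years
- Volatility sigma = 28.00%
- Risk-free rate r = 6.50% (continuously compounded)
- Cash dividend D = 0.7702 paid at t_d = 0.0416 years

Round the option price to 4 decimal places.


Answer: Price = 2.9853

Derivation:
PV(D) = D * exp(-r * t_d) = 0.7702 * 0.99729965 = 0.76812019
S_0' = S_0 - PV(D) = 27.1300 - 0.76812019 = 26.36187981
d1 = (ln(S_0'/K) + (r + sigma^2/2)*T) / (sigma*sqrt(T)) = -1.24232432
d2 = d1 - sigma*sqrt(T) = -1.32313719
exp(-rT) = 0.99460013
N(-d1) = 0.89294154; N(-d2) = 0.90710512
P = K * exp(-rT) * N(-d2) - S_0' * N(-d1) = 29.4000 * 0.99460013 * 0.90710512 - 26.36187981 * 0.89294154 = 2.9853


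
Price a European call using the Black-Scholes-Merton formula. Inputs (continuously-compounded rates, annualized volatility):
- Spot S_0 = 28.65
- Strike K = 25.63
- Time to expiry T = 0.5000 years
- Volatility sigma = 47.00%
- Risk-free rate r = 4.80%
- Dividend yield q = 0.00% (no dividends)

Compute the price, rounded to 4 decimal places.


Answer: Price = 5.6423

Derivation:
d1 = (ln(S/K) + (r - q + 0.5*sigma^2) * T) / (sigma * sqrt(T)) = 0.57355358
d2 = d1 - sigma * sqrt(T) = 0.24121339
exp(-rT) = 0.97628571; exp(-qT) = 1.00000000
C = S_0 * exp(-qT) * N(d1) - K * exp(-rT) * N(d2)
N(d1) = 0.71686503; N(d2) = 0.59530513
C = 28.6500 * 1.00000000 * 0.71686503 - 25.6300 * 0.97628571 * 0.59530513 = 5.6423


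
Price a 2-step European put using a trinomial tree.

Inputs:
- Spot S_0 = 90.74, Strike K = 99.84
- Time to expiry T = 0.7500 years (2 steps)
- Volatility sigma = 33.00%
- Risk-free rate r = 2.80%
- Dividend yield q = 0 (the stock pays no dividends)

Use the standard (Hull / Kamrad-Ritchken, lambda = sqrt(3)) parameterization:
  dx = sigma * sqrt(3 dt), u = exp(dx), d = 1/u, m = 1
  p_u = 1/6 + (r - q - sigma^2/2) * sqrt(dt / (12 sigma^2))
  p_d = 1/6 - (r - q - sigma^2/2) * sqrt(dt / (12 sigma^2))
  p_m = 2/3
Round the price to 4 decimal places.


dt = T/N = 0.375000; dx = sigma*sqrt(3*dt) = 0.350018
u = exp(dx) = 1.419093; d = 1/u = 0.704676
p_u = 0.152498, p_m = 0.666667, p_d = 0.180836
Discount per step: exp(-r*dt) = 0.989555
Stock lattice S(k, j) with j the centered position index:
  k=0: S(0,+0) = 90.7400
  k=1: S(1,-1) = 63.9423; S(1,+0) = 90.7400; S(1,+1) = 128.7685
  k=2: S(2,-2) = 45.0585; S(2,-1) = 63.9423; S(2,+0) = 90.7400; S(2,+1) = 128.7685; S(2,+2) = 182.7344
Terminal payoffs V(N, j) = max(K - S_T, 0):
  V(2,-2) = 54.781459; V(2,-1) = 35.897745; V(2,+0) = 9.100000; V(2,+1) = 0.000000; V(2,+2) = 0.000000
Backward induction: V(k, j) = exp(-r*dt) * [p_u * V(k+1, j+1) + p_m * V(k+1, j) + p_d * V(k+1, j-1)]
  V(1,-1) = exp(-r*dt) * [p_u*9.100000 + p_m*35.897745 + p_d*54.781459] = 34.858059
  V(1,+0) = exp(-r*dt) * [p_u*0.000000 + p_m*9.100000 + p_d*35.897745] = 12.427085
  V(1,+1) = exp(-r*dt) * [p_u*0.000000 + p_m*0.000000 + p_d*9.100000] = 1.628415
  V(0,+0) = exp(-r*dt) * [p_u*1.628415 + p_m*12.427085 + p_d*34.858059] = 14.681661

Answer: Price = V(0,0) = 14.6817


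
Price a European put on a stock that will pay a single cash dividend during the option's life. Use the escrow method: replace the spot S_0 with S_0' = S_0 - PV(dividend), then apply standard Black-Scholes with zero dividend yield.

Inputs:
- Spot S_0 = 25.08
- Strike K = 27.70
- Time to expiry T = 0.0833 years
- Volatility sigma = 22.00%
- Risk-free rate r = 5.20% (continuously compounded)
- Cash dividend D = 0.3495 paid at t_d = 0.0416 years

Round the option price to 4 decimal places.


Answer: Price = 2.8781

Derivation:
PV(D) = D * exp(-r * t_d) = 0.3495 * 0.99783914 = 0.34874478
S_0' = S_0 - PV(D) = 25.0800 - 0.34874478 = 24.73125522
d1 = (ln(S_0'/K) + (r + sigma^2/2)*T) / (sigma*sqrt(T)) = -1.68541968
d2 = d1 - sigma*sqrt(T) = -1.74891551
exp(-rT) = 0.99567777
N(-d1) = 0.95404619; N(-d2) = 0.95984719
P = K * exp(-rT) * N(-d2) - S_0' * N(-d1) = 27.7000 * 0.99567777 * 0.95984719 - 24.73125522 * 0.95404619 = 2.8781


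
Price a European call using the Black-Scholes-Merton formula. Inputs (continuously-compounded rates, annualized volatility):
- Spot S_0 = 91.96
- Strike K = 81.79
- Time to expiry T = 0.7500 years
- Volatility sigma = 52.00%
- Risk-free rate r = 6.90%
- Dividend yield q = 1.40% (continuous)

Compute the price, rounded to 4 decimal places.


d1 = (ln(S/K) + (r - q + 0.5*sigma^2) * T) / (sigma * sqrt(T)) = 0.57701432
d2 = d1 - sigma * sqrt(T) = 0.12668111
exp(-rT) = 0.94956623; exp(-qT) = 0.98955493
C = S_0 * exp(-qT) * N(d1) - K * exp(-rT) * N(d2)
N(d1) = 0.71803511; N(d2) = 0.55040360
C = 91.9600 * 0.98955493 * 0.71803511 - 81.7900 * 0.94956623 * 0.55040360 = 22.5937

Answer: Price = 22.5937


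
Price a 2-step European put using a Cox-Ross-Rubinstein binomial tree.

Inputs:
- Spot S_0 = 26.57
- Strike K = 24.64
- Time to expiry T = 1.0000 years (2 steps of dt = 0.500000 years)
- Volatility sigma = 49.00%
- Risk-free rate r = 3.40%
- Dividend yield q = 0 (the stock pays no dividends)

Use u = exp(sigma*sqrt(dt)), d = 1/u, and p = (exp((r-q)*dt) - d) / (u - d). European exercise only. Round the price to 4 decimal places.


dt = T/N = 0.500000
u = exp(sigma*sqrt(dt)) = 1.414084; d = 1/u = 0.707171
p = (exp((r-q)*dt) - d) / (u - d) = 0.438489
Discount per step: exp(-r*dt) = 0.983144
Stock lattice S(k, i) with i counting down-moves:
  k=0: S(0,0) = 26.5700
  k=1: S(1,0) = 37.5722; S(1,1) = 18.7895
  k=2: S(2,0) = 53.1303; S(2,1) = 26.5700; S(2,2) = 13.2874
Terminal payoffs V(N, i) = max(K - S_T, 0):
  V(2,0) = 0.000000; V(2,1) = 0.000000; V(2,2) = 11.352575
Backward induction: V(k, i) = exp(-r*dt) * [p * V(k+1, i) + (1-p) * V(k+1, i+1)].
  V(1,0) = exp(-r*dt) * [p*0.000000 + (1-p)*0.000000] = 0.000000
  V(1,1) = exp(-r*dt) * [p*0.000000 + (1-p)*11.352575] = 6.267138
  V(0,0) = exp(-r*dt) * [p*0.000000 + (1-p)*6.267138] = 3.459745

Answer: Price = V(0,0) = 3.4597


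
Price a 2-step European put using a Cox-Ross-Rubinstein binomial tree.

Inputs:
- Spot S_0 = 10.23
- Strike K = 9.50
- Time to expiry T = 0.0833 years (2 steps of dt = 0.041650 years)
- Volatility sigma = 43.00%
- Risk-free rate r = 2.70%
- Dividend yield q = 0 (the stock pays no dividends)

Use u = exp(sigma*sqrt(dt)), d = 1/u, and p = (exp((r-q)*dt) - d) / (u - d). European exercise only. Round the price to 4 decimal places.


dt = T/N = 0.041650
u = exp(sigma*sqrt(dt)) = 1.091722; d = 1/u = 0.915985
p = (exp((r-q)*dt) - d) / (u - d) = 0.484478
Discount per step: exp(-r*dt) = 0.998876
Stock lattice S(k, i) with i counting down-moves:
  k=0: S(0,0) = 10.2300
  k=1: S(1,0) = 11.1683; S(1,1) = 9.3705
  k=2: S(2,0) = 12.1927; S(2,1) = 10.2300; S(2,2) = 8.5833
Terminal payoffs V(N, i) = max(K - S_T, 0):
  V(2,0) = 0.000000; V(2,1) = 0.000000; V(2,2) = 0.916747
Backward induction: V(k, i) = exp(-r*dt) * [p * V(k+1, i) + (1-p) * V(k+1, i+1)].
  V(1,0) = exp(-r*dt) * [p*0.000000 + (1-p)*0.000000] = 0.000000
  V(1,1) = exp(-r*dt) * [p*0.000000 + (1-p)*0.916747] = 0.472073
  V(0,0) = exp(-r*dt) * [p*0.000000 + (1-p)*0.472073] = 0.243090

Answer: Price = V(0,0) = 0.2431


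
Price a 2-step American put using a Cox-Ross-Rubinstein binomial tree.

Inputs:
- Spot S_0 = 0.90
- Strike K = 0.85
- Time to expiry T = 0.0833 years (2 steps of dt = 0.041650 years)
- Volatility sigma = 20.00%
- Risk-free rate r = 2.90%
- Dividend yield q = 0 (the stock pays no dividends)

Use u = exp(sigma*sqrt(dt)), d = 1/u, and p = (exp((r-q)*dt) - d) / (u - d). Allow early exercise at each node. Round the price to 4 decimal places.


dt = T/N = 0.041650
u = exp(sigma*sqrt(dt)) = 1.041661; d = 1/u = 0.960005
p = (exp((r-q)*dt) - d) / (u - d) = 0.504598
Discount per step: exp(-r*dt) = 0.998793
Stock lattice S(k, i) with i counting down-moves:
  k=0: S(0,0) = 0.9000
  k=1: S(1,0) = 0.9375; S(1,1) = 0.8640
  k=2: S(2,0) = 0.9766; S(2,1) = 0.9000; S(2,2) = 0.8294
Terminal payoffs V(N, i) = max(K - S_T, 0):
  V(2,0) = 0.000000; V(2,1) = 0.000000; V(2,2) = 0.020551
Backward induction: V(k, i) = exp(-r*dt) * [p * V(k+1, i) + (1-p) * V(k+1, i+1)]; then take max(V_cont, immediate exercise) for American.
  V(1,0) = exp(-r*dt) * [p*0.000000 + (1-p)*0.000000] = 0.000000; exercise = 0.000000; V(1,0) = max -> 0.000000
  V(1,1) = exp(-r*dt) * [p*0.000000 + (1-p)*0.020551] = 0.010169; exercise = 0.000000; V(1,1) = max -> 0.010169
  V(0,0) = exp(-r*dt) * [p*0.000000 + (1-p)*0.010169] = 0.005032; exercise = 0.000000; V(0,0) = max -> 0.005032

Answer: Price = V(0,0) = 0.0050


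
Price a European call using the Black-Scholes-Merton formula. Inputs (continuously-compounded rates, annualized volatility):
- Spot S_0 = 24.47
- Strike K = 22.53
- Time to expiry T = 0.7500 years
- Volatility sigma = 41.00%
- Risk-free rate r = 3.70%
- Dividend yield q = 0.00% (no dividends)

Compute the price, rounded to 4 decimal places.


d1 = (ln(S/K) + (r - q + 0.5*sigma^2) * T) / (sigma * sqrt(T)) = 0.48831898
d2 = d1 - sigma * sqrt(T) = 0.13324856
exp(-rT) = 0.97263149; exp(-qT) = 1.00000000
C = S_0 * exp(-qT) * N(d1) - K * exp(-rT) * N(d2)
N(d1) = 0.68733804; N(d2) = 0.55300160
C = 24.4700 * 1.00000000 * 0.68733804 - 22.5300 * 0.97263149 * 0.55300160 = 4.7010

Answer: Price = 4.7010


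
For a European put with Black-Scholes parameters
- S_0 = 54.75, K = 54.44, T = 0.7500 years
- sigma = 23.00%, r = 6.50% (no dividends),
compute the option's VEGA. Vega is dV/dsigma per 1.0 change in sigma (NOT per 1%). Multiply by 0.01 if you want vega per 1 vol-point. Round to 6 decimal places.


Answer: Vega = 17.645674

Derivation:
d1 = 0.3728462317; d2 = 0.1736603888
phi(d1) = 0.3721546857; exp(-qT) = 1.0000000000; exp(-rT) = 0.9524192047
Vega = S * exp(-qT) * phi(d1) * sqrt(T) = 54.7500 * 1.0000000000 * 0.3721546857 * 0.8660254038 = 17.645674


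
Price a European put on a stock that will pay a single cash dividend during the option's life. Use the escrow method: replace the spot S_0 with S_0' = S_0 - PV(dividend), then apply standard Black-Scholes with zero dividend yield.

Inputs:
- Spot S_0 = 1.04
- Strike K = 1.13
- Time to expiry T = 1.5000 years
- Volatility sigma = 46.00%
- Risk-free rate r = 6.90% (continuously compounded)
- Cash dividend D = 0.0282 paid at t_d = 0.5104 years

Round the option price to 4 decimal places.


PV(D) = D * exp(-r * t_d) = 0.0282 * 0.96539532 = 0.02722415
S_0' = S_0 - PV(D) = 1.0400 - 0.02722415 = 1.01277585
d1 = (ln(S_0'/K) + (r + sigma^2/2)*T) / (sigma*sqrt(T)) = 0.27100107
d2 = d1 - sigma*sqrt(T) = -0.29238157
exp(-rT) = 0.90167602
N(-d1) = 0.39319511; N(-d2) = 0.61500255
P = K * exp(-rT) * N(-d2) - S_0' * N(-d1) = 1.1300 * 0.90167602 * 0.61500255 - 1.01277585 * 0.39319511 = 0.2284

Answer: Price = 0.2284


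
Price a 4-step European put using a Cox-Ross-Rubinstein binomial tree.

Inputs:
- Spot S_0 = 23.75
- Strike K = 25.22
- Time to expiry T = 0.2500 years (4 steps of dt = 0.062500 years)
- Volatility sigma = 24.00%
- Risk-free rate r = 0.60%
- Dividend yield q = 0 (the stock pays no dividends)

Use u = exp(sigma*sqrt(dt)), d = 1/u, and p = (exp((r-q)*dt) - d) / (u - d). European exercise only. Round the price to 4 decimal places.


dt = T/N = 0.062500
u = exp(sigma*sqrt(dt)) = 1.061837; d = 1/u = 0.941765
p = (exp((r-q)*dt) - d) / (u - d) = 0.488128
Discount per step: exp(-r*dt) = 0.999625
Stock lattice S(k, i) with i counting down-moves:
  k=0: S(0,0) = 23.7500
  k=1: S(1,0) = 25.2186; S(1,1) = 22.3669
  k=2: S(2,0) = 26.7781; S(2,1) = 23.7500; S(2,2) = 21.0644
  k=3: S(3,0) = 28.4339; S(3,1) = 25.2186; S(3,2) = 22.3669; S(3,3) = 19.8377
  k=4: S(4,0) = 30.1922; S(4,1) = 26.7781; S(4,2) = 23.7500; S(4,3) = 21.0644; S(4,4) = 18.6824
Terminal payoffs V(N, i) = max(K - S_T, 0):
  V(4,0) = 0.000000; V(4,1) = 0.000000; V(4,2) = 1.470000; V(4,3) = 4.155640; V(4,4) = 6.537588
Backward induction: V(k, i) = exp(-r*dt) * [p * V(k+1, i) + (1-p) * V(k+1, i+1)].
  V(3,0) = exp(-r*dt) * [p*0.000000 + (1-p)*0.000000] = 0.000000
  V(3,1) = exp(-r*dt) * [p*0.000000 + (1-p)*1.470000] = 0.752169
  V(3,2) = exp(-r*dt) * [p*1.470000 + (1-p)*4.155640] = 2.843637
  V(3,3) = exp(-r*dt) * [p*4.155640 + (1-p)*6.537588] = 5.372877
  V(2,0) = exp(-r*dt) * [p*0.000000 + (1-p)*0.752169] = 0.384870
  V(2,1) = exp(-r*dt) * [p*0.752169 + (1-p)*2.843637] = 1.822049
  V(2,2) = exp(-r*dt) * [p*2.843637 + (1-p)*5.372877] = 4.136732
  V(1,0) = exp(-r*dt) * [p*0.384870 + (1-p)*1.822049] = 1.120101
  V(1,1) = exp(-r*dt) * [p*1.822049 + (1-p)*4.136732] = 3.005742
  V(0,0) = exp(-r*dt) * [p*1.120101 + (1-p)*3.005742] = 2.084526

Answer: Price = V(0,0) = 2.0845


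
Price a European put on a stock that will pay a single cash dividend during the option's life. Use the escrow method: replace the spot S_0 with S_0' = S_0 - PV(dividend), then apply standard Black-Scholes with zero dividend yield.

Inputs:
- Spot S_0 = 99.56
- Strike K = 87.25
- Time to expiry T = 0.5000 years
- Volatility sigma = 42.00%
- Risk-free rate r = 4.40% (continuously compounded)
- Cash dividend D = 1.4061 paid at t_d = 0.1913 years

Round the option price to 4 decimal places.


PV(D) = D * exp(-r * t_d) = 1.4061 * 0.99161813 = 1.39431425
S_0' = S_0 - PV(D) = 99.5600 - 1.39431425 = 98.16568575
d1 = (ln(S_0'/K) + (r + sigma^2/2)*T) / (sigma*sqrt(T)) = 0.61949006
d2 = d1 - sigma*sqrt(T) = 0.32250521
exp(-rT) = 0.97824024
N(-d1) = 0.26779678; N(-d2) = 0.37353500
P = K * exp(-rT) * N(-d2) - S_0' * N(-d1) = 87.2500 * 0.97824024 * 0.37353500 - 98.16568575 * 0.26779678 = 5.5933

Answer: Price = 5.5933


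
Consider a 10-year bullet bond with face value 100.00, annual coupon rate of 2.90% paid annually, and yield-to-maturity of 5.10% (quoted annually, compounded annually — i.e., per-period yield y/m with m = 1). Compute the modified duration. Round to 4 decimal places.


Coupon per period c = face * coupon_rate / m = 2.900000
Periods per year m = 1; per-period yield y/m = 0.051000
Number of cashflows N = 10
Cashflows (t years, CF_t, discount factor 1/(1+y/m)^(m*t), PV):
  t = 1.0000: CF_t = 2.900000, DF = 0.951475, PV = 2.759277
  t = 2.0000: CF_t = 2.900000, DF = 0.905304, PV = 2.625382
  t = 3.0000: CF_t = 2.900000, DF = 0.861374, PV = 2.497985
  t = 4.0000: CF_t = 2.900000, DF = 0.819576, PV = 2.376770
  t = 5.0000: CF_t = 2.900000, DF = 0.779806, PV = 2.261437
  t = 6.0000: CF_t = 2.900000, DF = 0.741965, PV = 2.151700
  t = 7.0000: CF_t = 2.900000, DF = 0.705961, PV = 2.047288
  t = 8.0000: CF_t = 2.900000, DF = 0.671705, PV = 1.947943
  t = 9.0000: CF_t = 2.900000, DF = 0.639110, PV = 1.853419
  t = 10.0000: CF_t = 102.900000, DF = 0.608097, PV = 62.573178
Price P = sum_t PV_t = 83.094379
First compute Macaulay numerator sum_t t * PV_t:
  t * PV_t at t = 1.0000: 2.759277
  t * PV_t at t = 2.0000: 5.250765
  t * PV_t at t = 3.0000: 7.493955
  t * PV_t at t = 4.0000: 9.507079
  t * PV_t at t = 5.0000: 11.307183
  t * PV_t at t = 6.0000: 12.910199
  t * PV_t at t = 7.0000: 14.331017
  t * PV_t at t = 8.0000: 15.583545
  t * PV_t at t = 9.0000: 16.680769
  t * PV_t at t = 10.0000: 625.731783
Macaulay duration D = 721.555573 / 83.094379 = 8.683567
Modified duration = D / (1 + y/m) = 8.683567 / (1 + 0.051000) = 8.262195

Answer: Modified duration = 8.2622


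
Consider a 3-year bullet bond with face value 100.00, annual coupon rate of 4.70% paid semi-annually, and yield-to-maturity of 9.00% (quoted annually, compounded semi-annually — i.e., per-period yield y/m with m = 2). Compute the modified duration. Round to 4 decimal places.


Coupon per period c = face * coupon_rate / m = 2.350000
Periods per year m = 2; per-period yield y/m = 0.045000
Number of cashflows N = 6
Cashflows (t years, CF_t, discount factor 1/(1+y/m)^(m*t), PV):
  t = 0.5000: CF_t = 2.350000, DF = 0.956938, PV = 2.248804
  t = 1.0000: CF_t = 2.350000, DF = 0.915730, PV = 2.151965
  t = 1.5000: CF_t = 2.350000, DF = 0.876297, PV = 2.059297
  t = 2.0000: CF_t = 2.350000, DF = 0.838561, PV = 1.970619
  t = 2.5000: CF_t = 2.350000, DF = 0.802451, PV = 1.885760
  t = 3.0000: CF_t = 102.350000, DF = 0.767896, PV = 78.594129
Price P = sum_t PV_t = 88.910574
First compute Macaulay numerator sum_t t * PV_t:
  t * PV_t at t = 0.5000: 1.124402
  t * PV_t at t = 1.0000: 2.151965
  t * PV_t at t = 1.5000: 3.088946
  t * PV_t at t = 2.0000: 3.941238
  t * PV_t at t = 2.5000: 4.714400
  t * PV_t at t = 3.0000: 235.782386
Macaulay duration D = 250.803337 / 88.910574 = 2.820849
Modified duration = D / (1 + y/m) = 2.820849 / (1 + 0.045000) = 2.699377

Answer: Modified duration = 2.6994


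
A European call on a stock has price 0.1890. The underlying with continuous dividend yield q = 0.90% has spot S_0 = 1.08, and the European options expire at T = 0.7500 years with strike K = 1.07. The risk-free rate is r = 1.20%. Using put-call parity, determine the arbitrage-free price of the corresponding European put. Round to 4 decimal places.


Put-call parity: C - P = S_0 * exp(-qT) - K * exp(-rT).
S_0 * exp(-qT) = 1.0800 * 0.99327273 = 1.07273455
K * exp(-rT) = 1.0700 * 0.99104038 = 1.06041321
P = C - S*exp(-qT) + K*exp(-rT)
P = 0.1890 - 1.07273455 + 1.06041321 = 0.1767

Answer: Put price = 0.1767


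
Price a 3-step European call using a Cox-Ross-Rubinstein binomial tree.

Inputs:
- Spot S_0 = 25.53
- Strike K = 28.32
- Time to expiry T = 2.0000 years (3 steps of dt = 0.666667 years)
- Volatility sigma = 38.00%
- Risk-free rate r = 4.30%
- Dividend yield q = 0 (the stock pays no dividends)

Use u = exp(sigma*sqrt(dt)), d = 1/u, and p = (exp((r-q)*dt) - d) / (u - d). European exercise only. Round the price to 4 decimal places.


Answer: Price = V(0,0) = 5.5430

Derivation:
dt = T/N = 0.666667
u = exp(sigma*sqrt(dt)) = 1.363792; d = 1/u = 0.733250
p = (exp((r-q)*dt) - d) / (u - d) = 0.469171
Discount per step: exp(-r*dt) = 0.971740
Stock lattice S(k, i) with i counting down-moves:
  k=0: S(0,0) = 25.5300
  k=1: S(1,0) = 34.8176; S(1,1) = 18.7199
  k=2: S(2,0) = 47.4839; S(2,1) = 25.5300; S(2,2) = 13.7263
  k=3: S(3,0) = 64.7582; S(3,1) = 34.8176; S(3,2) = 18.7199; S(3,3) = 10.0648
Terminal payoffs V(N, i) = max(S_T - K, 0):
  V(3,0) = 36.438200; V(3,1) = 6.497597; V(3,2) = 0.000000; V(3,3) = 0.000000
Backward induction: V(k, i) = exp(-r*dt) * [p * V(k+1, i) + (1-p) * V(k+1, i+1)].
  V(2,0) = exp(-r*dt) * [p*36.438200 + (1-p)*6.497597] = 19.964258
  V(2,1) = exp(-r*dt) * [p*6.497597 + (1-p)*0.000000] = 2.962333
  V(2,2) = exp(-r*dt) * [p*0.000000 + (1-p)*0.000000] = 0.000000
  V(1,0) = exp(-r*dt) * [p*19.964258 + (1-p)*2.962333] = 10.630000
  V(1,1) = exp(-r*dt) * [p*2.962333 + (1-p)*0.000000] = 1.350563
  V(0,0) = exp(-r*dt) * [p*10.630000 + (1-p)*1.350563] = 5.543004


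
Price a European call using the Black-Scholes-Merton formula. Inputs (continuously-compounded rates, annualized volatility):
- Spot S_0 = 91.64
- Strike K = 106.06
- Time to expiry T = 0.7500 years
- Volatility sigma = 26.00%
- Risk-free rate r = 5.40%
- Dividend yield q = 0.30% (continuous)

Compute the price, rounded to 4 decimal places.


d1 = (ln(S/K) + (r - q + 0.5*sigma^2) * T) / (sigma * sqrt(T)) = -0.36656019
d2 = d1 - sigma * sqrt(T) = -0.59172680
exp(-rT) = 0.96030916; exp(-qT) = 0.99775253
C = S_0 * exp(-qT) * N(d1) - K * exp(-rT) * N(d2)
N(d1) = 0.35697355; N(d2) = 0.27701677
C = 91.6400 * 0.99775253 * 0.35697355 - 106.0600 * 0.96030916 * 0.27701677 = 4.4253

Answer: Price = 4.4253


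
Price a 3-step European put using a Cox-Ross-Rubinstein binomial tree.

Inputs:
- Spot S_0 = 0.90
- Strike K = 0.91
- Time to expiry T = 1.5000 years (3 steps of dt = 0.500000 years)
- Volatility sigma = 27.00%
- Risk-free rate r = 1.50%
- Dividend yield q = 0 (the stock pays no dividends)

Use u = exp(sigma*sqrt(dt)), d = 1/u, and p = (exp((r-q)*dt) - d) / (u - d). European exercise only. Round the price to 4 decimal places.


Answer: Price = V(0,0) = 0.1221

Derivation:
dt = T/N = 0.500000
u = exp(sigma*sqrt(dt)) = 1.210361; d = 1/u = 0.826200
p = (exp((r-q)*dt) - d) / (u - d) = 0.472011
Discount per step: exp(-r*dt) = 0.992528
Stock lattice S(k, i) with i counting down-moves:
  k=0: S(0,0) = 0.9000
  k=1: S(1,0) = 1.0893; S(1,1) = 0.7436
  k=2: S(2,0) = 1.3185; S(2,1) = 0.9000; S(2,2) = 0.6143
  k=3: S(3,0) = 1.5958; S(3,1) = 1.0893; S(3,2) = 0.7436; S(3,3) = 0.5076
Terminal payoffs V(N, i) = max(K - S_T, 0):
  V(3,0) = 0.000000; V(3,1) = 0.000000; V(3,2) = 0.166420; V(3,3) = 0.402428
Backward induction: V(k, i) = exp(-r*dt) * [p * V(k+1, i) + (1-p) * V(k+1, i+1)].
  V(2,0) = exp(-r*dt) * [p*0.000000 + (1-p)*0.000000] = 0.000000
  V(2,1) = exp(-r*dt) * [p*0.000000 + (1-p)*0.166420] = 0.087212
  V(2,2) = exp(-r*dt) * [p*0.166420 + (1-p)*0.402428] = 0.288855
  V(1,0) = exp(-r*dt) * [p*0.000000 + (1-p)*0.087212] = 0.045703
  V(1,1) = exp(-r*dt) * [p*0.087212 + (1-p)*0.288855] = 0.192230
  V(0,0) = exp(-r*dt) * [p*0.045703 + (1-p)*0.192230] = 0.122148


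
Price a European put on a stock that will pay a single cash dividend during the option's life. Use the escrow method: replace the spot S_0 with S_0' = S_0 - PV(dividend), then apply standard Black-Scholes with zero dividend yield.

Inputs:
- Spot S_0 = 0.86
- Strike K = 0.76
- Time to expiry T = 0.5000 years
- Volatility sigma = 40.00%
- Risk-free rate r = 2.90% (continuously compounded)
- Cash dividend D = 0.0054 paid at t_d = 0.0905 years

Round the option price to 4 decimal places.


Answer: Price = 0.0469

Derivation:
PV(D) = D * exp(-r * t_d) = 0.0054 * 0.99737894 = 0.00538585
S_0' = S_0 - PV(D) = 0.8600 - 0.00538585 = 0.85461415
d1 = (ln(S_0'/K) + (r + sigma^2/2)*T) / (sigma*sqrt(T)) = 0.60751663
d2 = d1 - sigma*sqrt(T) = 0.32467392
exp(-rT) = 0.98560462
N(-d1) = 0.27175405; N(-d2) = 0.37271394
P = K * exp(-rT) * N(-d2) - S_0' * N(-d1) = 0.7600 * 0.98560462 * 0.37271394 - 0.85461415 * 0.27175405 = 0.0469


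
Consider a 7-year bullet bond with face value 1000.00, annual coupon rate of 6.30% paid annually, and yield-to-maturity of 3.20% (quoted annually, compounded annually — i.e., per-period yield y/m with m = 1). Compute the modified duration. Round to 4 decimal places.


Answer: Modified duration = 5.7928

Derivation:
Coupon per period c = face * coupon_rate / m = 63.000000
Periods per year m = 1; per-period yield y/m = 0.032000
Number of cashflows N = 7
Cashflows (t years, CF_t, discount factor 1/(1+y/m)^(m*t), PV):
  t = 1.0000: CF_t = 63.000000, DF = 0.968992, PV = 61.046512
  t = 2.0000: CF_t = 63.000000, DF = 0.938946, PV = 59.153597
  t = 3.0000: CF_t = 63.000000, DF = 0.909831, PV = 57.319376
  t = 4.0000: CF_t = 63.000000, DF = 0.881620, PV = 55.542031
  t = 5.0000: CF_t = 63.000000, DF = 0.854283, PV = 53.819798
  t = 6.0000: CF_t = 63.000000, DF = 0.827793, PV = 52.150967
  t = 7.0000: CF_t = 1063.000000, DF = 0.802125, PV = 852.659006
Price P = sum_t PV_t = 1191.691287
First compute Macaulay numerator sum_t t * PV_t:
  t * PV_t at t = 1.0000: 61.046512
  t * PV_t at t = 2.0000: 118.307193
  t * PV_t at t = 3.0000: 171.958129
  t * PV_t at t = 4.0000: 222.168126
  t * PV_t at t = 5.0000: 269.098990
  t * PV_t at t = 6.0000: 312.905802
  t * PV_t at t = 7.0000: 5968.613041
Macaulay duration D = 7124.097793 / 1191.691287 = 5.978140
Modified duration = D / (1 + y/m) = 5.978140 / (1 + 0.032000) = 5.792772


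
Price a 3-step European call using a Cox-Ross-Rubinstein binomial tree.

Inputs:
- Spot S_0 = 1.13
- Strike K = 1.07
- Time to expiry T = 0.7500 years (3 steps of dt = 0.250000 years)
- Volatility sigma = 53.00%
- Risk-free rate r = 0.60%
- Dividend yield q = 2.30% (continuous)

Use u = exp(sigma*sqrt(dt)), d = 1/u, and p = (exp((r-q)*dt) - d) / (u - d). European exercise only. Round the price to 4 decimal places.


dt = T/N = 0.250000
u = exp(sigma*sqrt(dt)) = 1.303431; d = 1/u = 0.767206
p = (exp((r-q)*dt) - d) / (u - d) = 0.426226
Discount per step: exp(-r*dt) = 0.998501
Stock lattice S(k, i) with i counting down-moves:
  k=0: S(0,0) = 1.1300
  k=1: S(1,0) = 1.4729; S(1,1) = 0.8669
  k=2: S(2,0) = 1.9198; S(2,1) = 1.1300; S(2,2) = 0.6651
  k=3: S(3,0) = 2.5023; S(3,1) = 1.4729; S(3,2) = 0.8669; S(3,3) = 0.5103
Terminal payoffs V(N, i) = max(S_T - K, 0):
  V(3,0) = 1.432318; V(3,1) = 0.402877; V(3,2) = 0.000000; V(3,3) = 0.000000
Backward induction: V(k, i) = exp(-r*dt) * [p * V(k+1, i) + (1-p) * V(k+1, i+1)].
  V(2,0) = exp(-r*dt) * [p*1.432318 + (1-p)*0.402877] = 0.840390
  V(2,1) = exp(-r*dt) * [p*0.402877 + (1-p)*0.000000] = 0.171459
  V(2,2) = exp(-r*dt) * [p*0.000000 + (1-p)*0.000000] = 0.000000
  V(1,0) = exp(-r*dt) * [p*0.840390 + (1-p)*0.171459] = 0.455891
  V(1,1) = exp(-r*dt) * [p*0.171459 + (1-p)*0.000000] = 0.072971
  V(0,0) = exp(-r*dt) * [p*0.455891 + (1-p)*0.072971] = 0.235827

Answer: Price = V(0,0) = 0.2358


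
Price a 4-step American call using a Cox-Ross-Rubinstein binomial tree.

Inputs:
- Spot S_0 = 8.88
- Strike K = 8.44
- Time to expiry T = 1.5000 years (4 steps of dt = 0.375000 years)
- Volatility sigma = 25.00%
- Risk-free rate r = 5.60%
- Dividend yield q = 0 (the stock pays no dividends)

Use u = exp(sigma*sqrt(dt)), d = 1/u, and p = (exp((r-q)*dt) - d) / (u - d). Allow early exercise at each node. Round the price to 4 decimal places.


Answer: Price = V(0,0) = 1.6650

Derivation:
dt = T/N = 0.375000
u = exp(sigma*sqrt(dt)) = 1.165433; d = 1/u = 0.858050
p = (exp((r-q)*dt) - d) / (u - d) = 0.530842
Discount per step: exp(-r*dt) = 0.979219
Stock lattice S(k, i) with i counting down-moves:
  k=0: S(0,0) = 8.8800
  k=1: S(1,0) = 10.3490; S(1,1) = 7.6195
  k=2: S(2,0) = 12.0611; S(2,1) = 8.8800; S(2,2) = 6.5379
  k=3: S(3,0) = 14.0564; S(3,1) = 10.3490; S(3,2) = 7.6195; S(3,3) = 5.6098
  k=4: S(4,0) = 16.3818; S(4,1) = 12.0611; S(4,2) = 8.8800; S(4,3) = 6.5379; S(4,4) = 4.8135
Terminal payoffs V(N, i) = max(S_T - K, 0):
  V(4,0) = 7.941850; V(4,1) = 3.621129; V(4,2) = 0.440000; V(4,3) = 0.000000; V(4,4) = 0.000000
Backward induction: V(k, i) = exp(-r*dt) * [p * V(k+1, i) + (1-p) * V(k+1, i+1)]; then take max(V_cont, immediate exercise) for American.
  V(3,0) = exp(-r*dt) * [p*7.941850 + (1-p)*3.621129] = 5.791835; exercise = 5.616443; V(3,0) = max -> 5.791835
  V(3,1) = exp(-r*dt) * [p*3.621129 + (1-p)*0.440000] = 2.084441; exercise = 1.909049; V(3,1) = max -> 2.084441
  V(3,2) = exp(-r*dt) * [p*0.440000 + (1-p)*0.000000] = 0.228717; exercise = 0.000000; V(3,2) = max -> 0.228717
  V(3,3) = exp(-r*dt) * [p*0.000000 + (1-p)*0.000000] = 0.000000; exercise = 0.000000; V(3,3) = max -> 0.000000
  V(2,0) = exp(-r*dt) * [p*5.791835 + (1-p)*2.084441] = 3.968268; exercise = 3.621129; V(2,0) = max -> 3.968268
  V(2,1) = exp(-r*dt) * [p*2.084441 + (1-p)*0.228717] = 1.188589; exercise = 0.440000; V(2,1) = max -> 1.188589
  V(2,2) = exp(-r*dt) * [p*0.228717 + (1-p)*0.000000] = 0.118889; exercise = 0.000000; V(2,2) = max -> 0.118889
  V(1,0) = exp(-r*dt) * [p*3.968268 + (1-p)*1.188589] = 2.608796; exercise = 1.909049; V(1,0) = max -> 2.608796
  V(1,1) = exp(-r*dt) * [p*1.188589 + (1-p)*0.118889] = 0.672460; exercise = 0.000000; V(1,1) = max -> 0.672460
  V(0,0) = exp(-r*dt) * [p*2.608796 + (1-p)*0.672460] = 1.665014; exercise = 0.440000; V(0,0) = max -> 1.665014


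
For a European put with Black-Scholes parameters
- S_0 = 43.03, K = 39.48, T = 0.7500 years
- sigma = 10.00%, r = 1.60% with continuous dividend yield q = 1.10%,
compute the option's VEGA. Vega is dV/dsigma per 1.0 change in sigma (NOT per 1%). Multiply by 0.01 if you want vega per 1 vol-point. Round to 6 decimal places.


d1 = 1.0808381818; d2 = 0.9942356415
phi(d1) = 0.2224519578; exp(-qT) = 0.9917839379; exp(-rT) = 0.9880717129
Vega = S * exp(-qT) * phi(d1) * sqrt(T) = 43.0300 * 0.9917839379 * 0.2224519578 * 0.8660254038 = 8.221580

Answer: Vega = 8.221580


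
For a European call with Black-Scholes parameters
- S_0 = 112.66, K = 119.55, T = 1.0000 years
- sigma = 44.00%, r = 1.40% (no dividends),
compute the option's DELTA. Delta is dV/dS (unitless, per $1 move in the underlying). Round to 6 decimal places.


d1 = 0.1169084990; d2 = -0.3230915010
phi(d1) = 0.3962252835; exp(-qT) = 1.0000000000; exp(-rT) = 0.9860975443
N(d1) = 0.5465337184
Delta = exp(-qT) * N(d1) = 1.0000000000 * 0.5465337184 = 0.546534

Answer: Delta = 0.546534


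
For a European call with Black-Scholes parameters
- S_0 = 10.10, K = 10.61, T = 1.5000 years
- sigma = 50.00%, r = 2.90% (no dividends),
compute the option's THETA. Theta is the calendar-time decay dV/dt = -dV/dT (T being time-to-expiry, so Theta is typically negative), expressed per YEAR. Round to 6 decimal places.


Answer: Theta = -0.897858

Derivation:
d1 = 0.2967776808; d2 = -0.3155947549
phi(d1) = 0.3817546978; exp(-qT) = 1.0000000000; exp(-rT) = 0.9574325541
Theta = -S*exp(-qT)*phi(d1)*sigma/(2*sqrt(T)) - r*K*exp(-rT)*N(d2) + q*S*exp(-qT)*N(d1)
N(d1) = 0.6166818768; N(d2) = 0.3761550597; sqrt(T) = 1.2247448714
Term 1 = -10.1000 * 1.0000000000 * 0.3817546978 * 0.5000 / (2 * 1.2247448714) = -0.7870460489
Term 2 = -0.0290 * 10.6100 * 0.9574325541 * 0.3761550597 = -0.1108124303
Term 3 = 0 (no dividend yield, q = 0)
Theta = -0.7870460489 + (-0.1108124303) + (0.0000000000) = -0.897858


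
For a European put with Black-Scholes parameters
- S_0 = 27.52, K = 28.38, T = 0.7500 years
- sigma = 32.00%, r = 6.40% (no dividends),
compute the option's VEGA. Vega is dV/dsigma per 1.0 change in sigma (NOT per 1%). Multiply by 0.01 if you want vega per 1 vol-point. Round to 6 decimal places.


d1 = 0.2007314865; d2 = -0.0763966427
phi(d1) = 0.3909853851; exp(-qT) = 1.0000000000; exp(-rT) = 0.9531337871
Vega = S * exp(-qT) * phi(d1) * sqrt(T) = 27.5200 * 1.0000000000 * 0.3909853851 * 0.8660254038 = 9.318362

Answer: Vega = 9.318362


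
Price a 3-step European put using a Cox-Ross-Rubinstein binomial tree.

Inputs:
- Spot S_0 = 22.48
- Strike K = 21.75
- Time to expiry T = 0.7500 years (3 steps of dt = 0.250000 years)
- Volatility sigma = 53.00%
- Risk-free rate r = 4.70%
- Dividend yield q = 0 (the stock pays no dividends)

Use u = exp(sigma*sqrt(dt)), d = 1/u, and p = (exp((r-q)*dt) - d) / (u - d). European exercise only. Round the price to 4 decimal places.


Answer: Price = V(0,0) = 3.5603

Derivation:
dt = T/N = 0.250000
u = exp(sigma*sqrt(dt)) = 1.303431; d = 1/u = 0.767206
p = (exp((r-q)*dt) - d) / (u - d) = 0.456177
Discount per step: exp(-r*dt) = 0.988319
Stock lattice S(k, i) with i counting down-moves:
  k=0: S(0,0) = 22.4800
  k=1: S(1,0) = 29.3011; S(1,1) = 17.2468
  k=2: S(2,0) = 38.1920; S(2,1) = 22.4800; S(2,2) = 13.2318
  k=3: S(3,0) = 49.7806; S(3,1) = 29.3011; S(3,2) = 17.2468; S(3,3) = 10.1515
Terminal payoffs V(N, i) = max(K - S_T, 0):
  V(3,0) = 0.000000; V(3,1) = 0.000000; V(3,2) = 4.503210; V(3,3) = 11.598454
Backward induction: V(k, i) = exp(-r*dt) * [p * V(k+1, i) + (1-p) * V(k+1, i+1)].
  V(2,0) = exp(-r*dt) * [p*0.000000 + (1-p)*0.000000] = 0.000000
  V(2,1) = exp(-r*dt) * [p*0.000000 + (1-p)*4.503210] = 2.420344
  V(2,2) = exp(-r*dt) * [p*4.503210 + (1-p)*11.598454] = 8.264093
  V(1,0) = exp(-r*dt) * [p*0.000000 + (1-p)*2.420344] = 1.300864
  V(1,1) = exp(-r*dt) * [p*2.420344 + (1-p)*8.264093] = 5.532916
  V(0,0) = exp(-r*dt) * [p*1.300864 + (1-p)*5.532916] = 3.560273


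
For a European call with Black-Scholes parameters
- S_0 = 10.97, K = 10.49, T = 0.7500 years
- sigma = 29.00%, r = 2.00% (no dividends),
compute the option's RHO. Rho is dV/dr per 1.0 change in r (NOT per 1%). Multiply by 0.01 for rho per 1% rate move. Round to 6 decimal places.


d1 = 0.3634493681; d2 = 0.1123020010
phi(d1) = 0.3734443600; exp(-qT) = 1.0000000000; exp(-rT) = 0.9851119396
N(d2) = 0.5447080224
Rho = K*T*exp(-rT)*N(d2) = 10.4900 * 0.7500 * 0.9851119396 * 0.5447080224 = 4.221688

Answer: Rho = 4.221688


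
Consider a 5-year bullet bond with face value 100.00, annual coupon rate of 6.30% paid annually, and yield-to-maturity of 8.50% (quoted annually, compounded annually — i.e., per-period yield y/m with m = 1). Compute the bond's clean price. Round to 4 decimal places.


Coupon per period c = face * coupon_rate / m = 6.300000
Periods per year m = 1; per-period yield y/m = 0.085000
Number of cashflows N = 5
Cashflows (t years, CF_t, discount factor 1/(1+y/m)^(m*t), PV):
  t = 1.0000: CF_t = 6.300000, DF = 0.921659, PV = 5.806452
  t = 2.0000: CF_t = 6.300000, DF = 0.849455, PV = 5.351568
  t = 3.0000: CF_t = 6.300000, DF = 0.782908, PV = 4.932321
  t = 4.0000: CF_t = 6.300000, DF = 0.721574, PV = 4.545918
  t = 5.0000: CF_t = 106.300000, DF = 0.665045, PV = 70.694328
Price P = sum_t PV_t = 91.330587

Answer: Price = 91.3306


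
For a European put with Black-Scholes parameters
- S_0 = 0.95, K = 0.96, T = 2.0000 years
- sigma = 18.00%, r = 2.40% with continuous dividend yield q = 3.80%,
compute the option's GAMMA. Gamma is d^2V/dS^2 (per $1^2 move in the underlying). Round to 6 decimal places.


d1 = -0.0238503184; d2 = -0.2784087596
phi(d1) = 0.3988288298; exp(-qT) = 0.9268162066; exp(-rT) = 0.9531337871
Gamma = exp(-qT) * phi(d1) / (S * sigma * sqrt(T)) = 0.9268162066 * 0.3988288298 / (0.9500 * 0.1800 * 1.4142135624) = 1.528513

Answer: Gamma = 1.528513


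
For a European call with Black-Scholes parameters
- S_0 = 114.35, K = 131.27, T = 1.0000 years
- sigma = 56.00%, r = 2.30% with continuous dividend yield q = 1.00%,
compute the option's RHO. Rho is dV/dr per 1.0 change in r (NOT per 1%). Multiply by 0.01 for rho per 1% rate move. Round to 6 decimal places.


Answer: Rho = 39.436374

Derivation:
d1 = 0.0567993744; d2 = -0.5032006256
phi(d1) = 0.3982992716; exp(-qT) = 0.9900498337; exp(-rT) = 0.9772624838
N(d2) = 0.3074116125
Rho = K*T*exp(-rT)*N(d2) = 131.2700 * 1.0000 * 0.9772624838 * 0.3074116125 = 39.436374


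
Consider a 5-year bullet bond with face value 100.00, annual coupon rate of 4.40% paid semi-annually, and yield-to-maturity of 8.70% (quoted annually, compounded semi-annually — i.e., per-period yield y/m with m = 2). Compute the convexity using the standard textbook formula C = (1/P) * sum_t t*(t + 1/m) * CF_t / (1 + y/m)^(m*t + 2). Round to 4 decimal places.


Coupon per period c = face * coupon_rate / m = 2.200000
Periods per year m = 2; per-period yield y/m = 0.043500
Number of cashflows N = 10
Cashflows (t years, CF_t, discount factor 1/(1+y/m)^(m*t), PV):
  t = 0.5000: CF_t = 2.200000, DF = 0.958313, PV = 2.108289
  t = 1.0000: CF_t = 2.200000, DF = 0.918365, PV = 2.020402
  t = 1.5000: CF_t = 2.200000, DF = 0.880081, PV = 1.936178
  t = 2.0000: CF_t = 2.200000, DF = 0.843393, PV = 1.855465
  t = 2.5000: CF_t = 2.200000, DF = 0.808235, PV = 1.778117
  t = 3.0000: CF_t = 2.200000, DF = 0.774543, PV = 1.703994
  t = 3.5000: CF_t = 2.200000, DF = 0.742254, PV = 1.632960
  t = 4.0000: CF_t = 2.200000, DF = 0.711312, PV = 1.564887
  t = 4.5000: CF_t = 2.200000, DF = 0.681660, PV = 1.499652
  t = 5.0000: CF_t = 102.200000, DF = 0.653244, PV = 66.761542
Price P = sum_t PV_t = 82.861488
Convexity numerator sum_t t*(t + 1/m) * CF_t / (1+y/m)^(m*t + 2):
  t = 0.5000: term = 0.968089
  t = 1.0000: term = 2.783198
  t = 1.5000: term = 5.334352
  t = 2.0000: term = 8.519968
  t = 2.5000: term = 12.247199
  t = 3.0000: term = 16.431316
  t = 3.5000: term = 20.995133
  t = 4.0000: term = 25.868465
  t = 4.5000: term = 30.987619
  t = 5.0000: term = 1686.064362
Convexity = (1/P) * sum = 1810.199701 / 82.861488 = 21.846092

Answer: Convexity = 21.8461


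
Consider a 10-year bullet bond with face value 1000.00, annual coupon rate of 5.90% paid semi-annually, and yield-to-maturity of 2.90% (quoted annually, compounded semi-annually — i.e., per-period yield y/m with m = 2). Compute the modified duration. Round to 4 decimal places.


Coupon per period c = face * coupon_rate / m = 29.500000
Periods per year m = 2; per-period yield y/m = 0.014500
Number of cashflows N = 20
Cashflows (t years, CF_t, discount factor 1/(1+y/m)^(m*t), PV):
  t = 0.5000: CF_t = 29.500000, DF = 0.985707, PV = 29.078364
  t = 1.0000: CF_t = 29.500000, DF = 0.971619, PV = 28.662754
  t = 1.5000: CF_t = 29.500000, DF = 0.957732, PV = 28.253084
  t = 2.0000: CF_t = 29.500000, DF = 0.944043, PV = 27.849270
  t = 2.5000: CF_t = 29.500000, DF = 0.930550, PV = 27.451227
  t = 3.0000: CF_t = 29.500000, DF = 0.917250, PV = 27.058873
  t = 3.5000: CF_t = 29.500000, DF = 0.904140, PV = 26.672127
  t = 4.0000: CF_t = 29.500000, DF = 0.891217, PV = 26.290909
  t = 4.5000: CF_t = 29.500000, DF = 0.878479, PV = 25.915140
  t = 5.0000: CF_t = 29.500000, DF = 0.865923, PV = 25.544741
  t = 5.5000: CF_t = 29.500000, DF = 0.853547, PV = 25.179636
  t = 6.0000: CF_t = 29.500000, DF = 0.841347, PV = 24.819750
  t = 6.5000: CF_t = 29.500000, DF = 0.829322, PV = 24.465007
  t = 7.0000: CF_t = 29.500000, DF = 0.817469, PV = 24.115335
  t = 7.5000: CF_t = 29.500000, DF = 0.805785, PV = 23.770660
  t = 8.0000: CF_t = 29.500000, DF = 0.794268, PV = 23.430912
  t = 8.5000: CF_t = 29.500000, DF = 0.782916, PV = 23.096020
  t = 9.0000: CF_t = 29.500000, DF = 0.771726, PV = 22.765914
  t = 9.5000: CF_t = 29.500000, DF = 0.760696, PV = 22.440526
  t = 10.0000: CF_t = 1029.500000, DF = 0.749823, PV = 771.943160
Price P = sum_t PV_t = 1258.803409
First compute Macaulay numerator sum_t t * PV_t:
  t * PV_t at t = 0.5000: 14.539182
  t * PV_t at t = 1.0000: 28.662754
  t * PV_t at t = 1.5000: 42.379626
  t * PV_t at t = 2.0000: 55.698539
  t * PV_t at t = 2.5000: 68.628067
  t * PV_t at t = 3.0000: 81.176620
  t * PV_t at t = 3.5000: 93.352446
  t * PV_t at t = 4.0000: 105.163637
  t * PV_t at t = 4.5000: 116.618128
  t * PV_t at t = 5.0000: 127.723705
  t * PV_t at t = 5.5000: 138.487999
  t * PV_t at t = 6.0000: 148.918499
  t * PV_t at t = 6.5000: 159.022547
  t * PV_t at t = 7.0000: 168.807344
  t * PV_t at t = 7.5000: 178.279952
  t * PV_t at t = 8.0000: 187.447296
  t * PV_t at t = 8.5000: 196.316168
  t * PV_t at t = 9.0000: 204.893226
  t * PV_t at t = 9.5000: 213.185001
  t * PV_t at t = 10.0000: 7719.431603
Macaulay duration D = 10048.732339 / 1258.803409 = 7.982765
Modified duration = D / (1 + y/m) = 7.982765 / (1 + 0.014500) = 7.868670

Answer: Modified duration = 7.8687


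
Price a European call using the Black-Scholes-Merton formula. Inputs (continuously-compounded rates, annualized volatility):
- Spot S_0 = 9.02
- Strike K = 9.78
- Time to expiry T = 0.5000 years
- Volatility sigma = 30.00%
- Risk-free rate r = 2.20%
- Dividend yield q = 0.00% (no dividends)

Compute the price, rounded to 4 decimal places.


d1 = (ln(S/K) + (r - q + 0.5*sigma^2) * T) / (sigma * sqrt(T)) = -0.22342288
d2 = d1 - sigma * sqrt(T) = -0.43555491
exp(-rT) = 0.98906028; exp(-qT) = 1.00000000
C = S_0 * exp(-qT) * N(d1) - K * exp(-rT) * N(d2)
N(d1) = 0.41160320; N(d2) = 0.33157984
C = 9.0200 * 1.00000000 * 0.41160320 - 9.7800 * 0.98906028 * 0.33157984 = 0.5053

Answer: Price = 0.5053


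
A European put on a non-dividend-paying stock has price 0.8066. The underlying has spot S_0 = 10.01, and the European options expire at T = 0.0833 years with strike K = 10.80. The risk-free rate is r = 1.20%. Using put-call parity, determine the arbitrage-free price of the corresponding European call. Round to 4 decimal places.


Answer: Call price = 0.0274

Derivation:
Put-call parity: C - P = S_0 * exp(-qT) - K * exp(-rT).
S_0 * exp(-qT) = 10.0100 * 1.00000000 = 10.01000000
K * exp(-rT) = 10.8000 * 0.99900090 = 10.78920971
C = P + S*exp(-qT) - K*exp(-rT)
C = 0.8066 + 10.01000000 - 10.78920971 = 0.0274


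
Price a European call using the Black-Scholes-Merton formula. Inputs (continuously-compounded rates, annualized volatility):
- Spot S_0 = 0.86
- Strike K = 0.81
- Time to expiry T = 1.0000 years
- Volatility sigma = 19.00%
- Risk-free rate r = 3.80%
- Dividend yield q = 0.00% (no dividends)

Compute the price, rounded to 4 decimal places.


Answer: Price = 0.1102

Derivation:
d1 = (ln(S/K) + (r - q + 0.5*sigma^2) * T) / (sigma * sqrt(T)) = 0.61025338
d2 = d1 - sigma * sqrt(T) = 0.42025338
exp(-rT) = 0.96271294; exp(-qT) = 1.00000000
C = S_0 * exp(-qT) * N(d1) - K * exp(-rT) * N(d2)
N(d1) = 0.72915301; N(d2) = 0.66284982
C = 0.8600 * 1.00000000 * 0.72915301 - 0.8100 * 0.96271294 * 0.66284982 = 0.1102
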